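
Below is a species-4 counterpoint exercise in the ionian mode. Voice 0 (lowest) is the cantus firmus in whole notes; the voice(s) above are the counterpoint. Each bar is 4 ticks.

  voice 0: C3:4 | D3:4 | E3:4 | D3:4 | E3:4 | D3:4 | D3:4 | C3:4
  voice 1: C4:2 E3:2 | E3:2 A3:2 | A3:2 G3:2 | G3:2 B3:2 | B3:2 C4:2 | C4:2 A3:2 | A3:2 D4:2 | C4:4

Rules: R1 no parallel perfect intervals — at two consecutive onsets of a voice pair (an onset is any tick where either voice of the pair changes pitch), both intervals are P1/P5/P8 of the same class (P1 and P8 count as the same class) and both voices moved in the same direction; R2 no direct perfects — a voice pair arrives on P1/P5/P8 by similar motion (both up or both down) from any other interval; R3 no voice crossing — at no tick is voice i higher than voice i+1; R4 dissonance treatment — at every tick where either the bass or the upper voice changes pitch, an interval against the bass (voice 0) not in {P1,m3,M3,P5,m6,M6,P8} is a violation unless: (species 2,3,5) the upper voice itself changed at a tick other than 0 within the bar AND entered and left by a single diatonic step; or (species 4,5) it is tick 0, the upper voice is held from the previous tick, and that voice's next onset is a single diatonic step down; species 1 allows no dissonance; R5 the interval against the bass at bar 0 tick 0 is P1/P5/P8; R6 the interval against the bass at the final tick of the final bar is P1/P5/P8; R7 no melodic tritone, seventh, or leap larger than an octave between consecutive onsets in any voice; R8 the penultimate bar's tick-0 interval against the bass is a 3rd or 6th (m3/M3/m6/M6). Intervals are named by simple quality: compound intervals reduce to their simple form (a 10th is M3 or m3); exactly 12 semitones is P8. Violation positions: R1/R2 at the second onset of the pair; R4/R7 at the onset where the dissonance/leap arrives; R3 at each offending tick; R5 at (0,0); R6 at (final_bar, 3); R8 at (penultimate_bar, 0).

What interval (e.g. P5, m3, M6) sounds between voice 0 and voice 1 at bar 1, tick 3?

voice 0=D3 voice 1=A3 -> P5

P5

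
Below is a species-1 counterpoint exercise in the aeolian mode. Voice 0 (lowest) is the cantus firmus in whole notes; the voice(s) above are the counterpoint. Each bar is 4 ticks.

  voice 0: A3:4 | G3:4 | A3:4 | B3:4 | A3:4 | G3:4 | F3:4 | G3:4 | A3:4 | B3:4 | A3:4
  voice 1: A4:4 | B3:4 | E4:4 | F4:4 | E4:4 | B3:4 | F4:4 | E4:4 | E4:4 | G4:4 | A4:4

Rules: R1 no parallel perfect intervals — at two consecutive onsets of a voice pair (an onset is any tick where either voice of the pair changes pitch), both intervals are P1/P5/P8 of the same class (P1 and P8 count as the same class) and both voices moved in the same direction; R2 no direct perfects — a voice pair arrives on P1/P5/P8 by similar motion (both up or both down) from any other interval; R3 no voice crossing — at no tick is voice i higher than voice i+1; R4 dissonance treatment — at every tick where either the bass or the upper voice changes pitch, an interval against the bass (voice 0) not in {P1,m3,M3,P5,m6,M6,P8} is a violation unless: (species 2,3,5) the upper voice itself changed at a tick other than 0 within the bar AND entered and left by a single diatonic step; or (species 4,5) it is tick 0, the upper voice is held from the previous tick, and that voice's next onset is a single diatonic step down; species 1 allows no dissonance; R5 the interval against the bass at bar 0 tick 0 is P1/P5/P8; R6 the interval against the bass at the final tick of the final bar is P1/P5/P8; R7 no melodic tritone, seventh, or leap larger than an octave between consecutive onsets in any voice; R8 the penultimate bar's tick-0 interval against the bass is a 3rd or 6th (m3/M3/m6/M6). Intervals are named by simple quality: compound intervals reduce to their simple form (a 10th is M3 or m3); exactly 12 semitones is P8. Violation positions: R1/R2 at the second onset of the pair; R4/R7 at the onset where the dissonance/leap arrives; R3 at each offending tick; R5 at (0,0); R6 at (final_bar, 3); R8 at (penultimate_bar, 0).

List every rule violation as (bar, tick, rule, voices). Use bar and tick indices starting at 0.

bar 0: v0=A3 v1=A4 downbeat P8
bar 1: v0=G3 v1=B3 downbeat M3
bar 2: v0=A3 v1=E4 downbeat P5
bar 3: v0=B3 v1=F4 downbeat TT
bar 4: v0=A3 v1=E4 downbeat P5
bar 5: v0=G3 v1=B3 downbeat M3
bar 6: v0=F3 v1=F4 downbeat P8
bar 7: v0=G3 v1=E4 downbeat M6
bar 8: v0=A3 v1=E4 downbeat P5
bar 9: v0=B3 v1=G4 downbeat m6
bar 10: v0=A3 v1=A4 downbeat P8
  -> R7 @ bar 1 tick 0 v(1,): A4->B3 leap 10st
  -> R2 @ bar 2 tick 0 v(0, 1): G3/B3 M3 -> A3/E4 P5 similar
  -> R4 @ bar 3 tick 0 v(0, 1): B3/F4 TT untreated
  -> R2 @ bar 4 tick 0 v(0, 1): B3/F4 TT -> A3/E4 P5 similar
  -> R7 @ bar 6 tick 0 v(1,): B3->F4 leap 6st

(1, 0, R7, (1,))
(2, 0, R2, (0, 1))
(3, 0, R4, (0, 1))
(4, 0, R2, (0, 1))
(6, 0, R7, (1,))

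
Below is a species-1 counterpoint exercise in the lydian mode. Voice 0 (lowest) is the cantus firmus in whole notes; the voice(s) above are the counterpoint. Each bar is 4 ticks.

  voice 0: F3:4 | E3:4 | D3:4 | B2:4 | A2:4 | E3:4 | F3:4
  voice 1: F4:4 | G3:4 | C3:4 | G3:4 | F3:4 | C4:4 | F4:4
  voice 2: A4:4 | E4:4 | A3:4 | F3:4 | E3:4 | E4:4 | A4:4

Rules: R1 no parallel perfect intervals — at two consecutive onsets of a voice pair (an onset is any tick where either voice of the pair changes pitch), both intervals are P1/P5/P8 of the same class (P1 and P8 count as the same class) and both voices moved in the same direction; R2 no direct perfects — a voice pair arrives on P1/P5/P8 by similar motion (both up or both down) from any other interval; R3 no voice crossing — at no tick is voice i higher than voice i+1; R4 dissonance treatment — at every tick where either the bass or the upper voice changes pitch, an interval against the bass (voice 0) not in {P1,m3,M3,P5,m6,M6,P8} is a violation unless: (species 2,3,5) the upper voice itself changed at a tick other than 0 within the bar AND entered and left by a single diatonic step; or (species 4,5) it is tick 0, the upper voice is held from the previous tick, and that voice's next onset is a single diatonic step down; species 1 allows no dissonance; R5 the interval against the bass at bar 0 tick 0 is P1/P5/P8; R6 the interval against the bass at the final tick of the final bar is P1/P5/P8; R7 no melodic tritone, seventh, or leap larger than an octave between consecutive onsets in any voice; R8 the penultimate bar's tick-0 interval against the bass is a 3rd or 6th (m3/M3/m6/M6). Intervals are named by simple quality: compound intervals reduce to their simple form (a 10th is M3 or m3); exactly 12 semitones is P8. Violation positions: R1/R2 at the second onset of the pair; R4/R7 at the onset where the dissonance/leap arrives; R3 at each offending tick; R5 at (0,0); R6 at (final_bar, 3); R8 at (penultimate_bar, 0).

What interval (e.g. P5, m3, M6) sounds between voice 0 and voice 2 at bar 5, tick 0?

voice 0=E3 voice 2=E4 -> P8

P8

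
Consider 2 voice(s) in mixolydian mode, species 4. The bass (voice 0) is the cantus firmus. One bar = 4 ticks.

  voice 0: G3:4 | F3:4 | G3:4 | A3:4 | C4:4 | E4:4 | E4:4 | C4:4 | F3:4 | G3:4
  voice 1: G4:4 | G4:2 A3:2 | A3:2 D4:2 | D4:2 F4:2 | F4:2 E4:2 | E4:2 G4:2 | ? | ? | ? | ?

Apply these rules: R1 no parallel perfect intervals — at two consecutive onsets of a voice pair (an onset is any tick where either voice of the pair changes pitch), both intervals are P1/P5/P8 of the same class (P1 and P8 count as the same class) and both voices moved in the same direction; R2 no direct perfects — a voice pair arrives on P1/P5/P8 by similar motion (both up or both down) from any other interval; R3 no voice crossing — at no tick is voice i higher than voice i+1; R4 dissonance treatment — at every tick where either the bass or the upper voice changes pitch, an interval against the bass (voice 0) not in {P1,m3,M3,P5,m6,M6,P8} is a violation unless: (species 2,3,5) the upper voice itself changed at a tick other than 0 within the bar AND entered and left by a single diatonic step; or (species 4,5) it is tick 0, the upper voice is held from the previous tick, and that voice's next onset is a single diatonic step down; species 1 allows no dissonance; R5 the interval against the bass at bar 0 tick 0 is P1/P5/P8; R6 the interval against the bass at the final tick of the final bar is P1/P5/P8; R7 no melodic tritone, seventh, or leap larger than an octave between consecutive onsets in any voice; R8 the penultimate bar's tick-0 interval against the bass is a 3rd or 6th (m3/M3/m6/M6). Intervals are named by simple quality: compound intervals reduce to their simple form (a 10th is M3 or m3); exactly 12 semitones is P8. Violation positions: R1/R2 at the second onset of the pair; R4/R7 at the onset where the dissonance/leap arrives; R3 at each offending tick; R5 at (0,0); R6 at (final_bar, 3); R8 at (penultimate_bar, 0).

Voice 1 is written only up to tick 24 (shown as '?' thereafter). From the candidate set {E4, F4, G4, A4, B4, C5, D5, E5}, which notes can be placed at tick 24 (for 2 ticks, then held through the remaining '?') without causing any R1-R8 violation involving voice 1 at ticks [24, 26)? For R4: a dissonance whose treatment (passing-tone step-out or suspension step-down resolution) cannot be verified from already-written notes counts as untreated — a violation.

{B4, C5, E4, E5, G4}

E4: legal
F4: violates R4
G4: legal
A4: violates R4
B4: legal
C5: legal
D5: violates R4
E5: legal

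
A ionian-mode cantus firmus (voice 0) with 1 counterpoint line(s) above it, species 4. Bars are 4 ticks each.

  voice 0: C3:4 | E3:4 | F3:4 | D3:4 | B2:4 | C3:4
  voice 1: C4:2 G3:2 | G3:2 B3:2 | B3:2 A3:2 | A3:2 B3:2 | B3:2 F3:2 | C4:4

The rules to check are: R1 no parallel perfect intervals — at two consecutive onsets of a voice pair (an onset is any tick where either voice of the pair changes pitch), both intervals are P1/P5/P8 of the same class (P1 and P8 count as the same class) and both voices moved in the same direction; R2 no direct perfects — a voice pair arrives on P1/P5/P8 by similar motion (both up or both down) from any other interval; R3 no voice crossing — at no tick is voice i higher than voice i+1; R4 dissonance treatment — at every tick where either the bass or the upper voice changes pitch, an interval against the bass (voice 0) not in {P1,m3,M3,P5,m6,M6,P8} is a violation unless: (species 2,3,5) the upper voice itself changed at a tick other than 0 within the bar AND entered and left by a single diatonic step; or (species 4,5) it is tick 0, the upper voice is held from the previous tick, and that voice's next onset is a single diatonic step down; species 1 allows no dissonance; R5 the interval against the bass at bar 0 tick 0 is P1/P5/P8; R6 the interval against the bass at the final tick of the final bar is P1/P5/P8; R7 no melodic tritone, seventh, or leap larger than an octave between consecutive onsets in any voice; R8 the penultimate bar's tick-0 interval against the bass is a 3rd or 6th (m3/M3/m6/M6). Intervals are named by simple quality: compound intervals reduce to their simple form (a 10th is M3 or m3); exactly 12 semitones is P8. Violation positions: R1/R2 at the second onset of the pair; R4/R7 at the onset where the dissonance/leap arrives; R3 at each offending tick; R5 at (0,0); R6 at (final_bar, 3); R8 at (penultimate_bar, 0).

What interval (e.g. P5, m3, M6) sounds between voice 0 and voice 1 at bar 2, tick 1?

TT

voice 0=F3 voice 1=B3 -> TT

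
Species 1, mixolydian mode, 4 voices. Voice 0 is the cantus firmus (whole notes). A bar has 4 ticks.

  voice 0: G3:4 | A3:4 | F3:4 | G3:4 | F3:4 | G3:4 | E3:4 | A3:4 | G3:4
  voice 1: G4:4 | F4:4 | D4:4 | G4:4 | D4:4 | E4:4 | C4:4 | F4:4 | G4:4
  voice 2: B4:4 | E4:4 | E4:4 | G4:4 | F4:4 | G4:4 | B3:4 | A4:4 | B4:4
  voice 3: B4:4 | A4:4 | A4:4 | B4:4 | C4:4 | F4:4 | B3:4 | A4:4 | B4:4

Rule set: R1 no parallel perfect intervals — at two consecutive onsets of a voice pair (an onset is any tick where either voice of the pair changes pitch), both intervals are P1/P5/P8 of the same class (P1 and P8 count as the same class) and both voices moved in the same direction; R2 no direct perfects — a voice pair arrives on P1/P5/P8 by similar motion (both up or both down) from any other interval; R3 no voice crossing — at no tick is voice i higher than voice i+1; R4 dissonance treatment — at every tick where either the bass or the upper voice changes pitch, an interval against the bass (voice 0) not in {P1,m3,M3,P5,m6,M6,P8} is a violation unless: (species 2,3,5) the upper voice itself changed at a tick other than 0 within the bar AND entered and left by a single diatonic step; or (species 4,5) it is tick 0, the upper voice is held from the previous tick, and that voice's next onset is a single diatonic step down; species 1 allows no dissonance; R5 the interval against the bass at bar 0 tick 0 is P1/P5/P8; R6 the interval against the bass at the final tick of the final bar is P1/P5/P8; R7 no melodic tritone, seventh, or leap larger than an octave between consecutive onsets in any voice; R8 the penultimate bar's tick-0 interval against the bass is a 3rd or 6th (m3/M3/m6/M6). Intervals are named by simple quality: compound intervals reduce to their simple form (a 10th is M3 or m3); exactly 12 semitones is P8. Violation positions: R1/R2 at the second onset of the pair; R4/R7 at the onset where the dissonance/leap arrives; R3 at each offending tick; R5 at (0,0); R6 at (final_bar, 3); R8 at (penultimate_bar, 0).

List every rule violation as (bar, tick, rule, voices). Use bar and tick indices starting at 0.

bar 0: v0=G3 v1=G4 v2=B4 v3=B4 downbeat M3
bar 1: v0=A3 v1=F4 v2=E4 v3=A4 downbeat P8
bar 2: v0=F3 v1=D4 v2=E4 v3=A4 downbeat M3
bar 3: v0=G3 v1=G4 v2=G4 v3=B4 downbeat M3
bar 4: v0=F3 v1=D4 v2=F4 v3=C4 downbeat P5
bar 5: v0=G3 v1=E4 v2=G4 v3=F4 downbeat m7
bar 6: v0=E3 v1=C4 v2=B3 v3=B3 downbeat P5
bar 7: v0=A3 v1=F4 v2=A4 v3=A4 downbeat P8
bar 8: v0=G3 v1=G4 v2=B4 v3=B4 downbeat M3
  -> R5 @ bar 0 tick 0 v(0, 2): opens on M3
  -> R5 @ bar 0 tick 0 v(0, 3): opens on M3
  -> R3 @ bar 1 tick 0 v(1, 2): F4 above E4
  -> R3 @ bar 1 tick 1 v(1, 2): F4 above E4
  -> R3 @ bar 1 tick 2 v(1, 2): F4 above E4
  -> R3 @ bar 1 tick 3 v(1, 2): F4 above E4
  -> R4 @ bar 2 tick 0 v(0, 2): F3/E4 M7 untreated
  -> R2 @ bar 3 tick 0 v(0, 1): F3/D4 M6 -> G3/G4 P8 similar
  -> R2 @ bar 3 tick 0 v(0, 2): F3/E4 M7 -> G3/G4 P8 similar
  -> R2 @ bar 3 tick 0 v(1, 2): D4/E4 M2 -> G4/G4 P1 similar
  -> R1 @ bar 4 tick 0 v(0, 2): G3/G4 P8 -> F3/F4 P8 similar
  -> R2 @ bar 4 tick 0 v(0, 3): G3/B4 M3 -> F3/C4 P5 similar
  -> R3 @ bar 4 tick 0 v(2, 3): F4 above C4
  -> R7 @ bar 4 tick 0 v(3,): B4->C4 leap 11st
  -> R3 @ bar 4 tick 1 v(2, 3): F4 above C4
  -> R3 @ bar 4 tick 2 v(2, 3): F4 above C4
  -> R3 @ bar 4 tick 3 v(2, 3): F4 above C4
  -> R1 @ bar 5 tick 0 v(0, 2): F3/F4 P8 -> G3/G4 P8 similar
  -> R3 @ bar 5 tick 0 v(2, 3): G4 above F4
  -> R4 @ bar 5 tick 0 v(0, 3): G3/F4 m7 untreated
  -> R3 @ bar 5 tick 1 v(2, 3): G4 above F4
  -> R3 @ bar 5 tick 2 v(2, 3): G4 above F4
  -> R3 @ bar 5 tick 3 v(2, 3): G4 above F4
  -> R2 @ bar 6 tick 0 v(0, 2): G3/G4 P8 -> E3/B3 P5 similar
  -> R2 @ bar 6 tick 0 v(0, 3): G3/F4 m7 -> E3/B3 P5 similar
  -> R2 @ bar 6 tick 0 v(2, 3): G4/F4 M2 -> B3/B3 P1 similar
  -> R3 @ bar 6 tick 0 v(1, 2): C4 above B3
  -> R7 @ bar 6 tick 0 v(3,): F4->B3 leap 6st
  -> R3 @ bar 6 tick 1 v(1, 2): C4 above B3
  -> R3 @ bar 6 tick 2 v(1, 2): C4 above B3
  -> R3 @ bar 6 tick 3 v(1, 2): C4 above B3
  -> R1 @ bar 7 tick 0 v(2, 3): B3/B3 P1 -> A4/A4 P1 similar
  -> R2 @ bar 7 tick 0 v(0, 2): E3/B3 P5 -> A3/A4 P8 similar
  -> R2 @ bar 7 tick 0 v(0, 3): E3/B3 P5 -> A3/A4 P8 similar
  -> R7 @ bar 7 tick 0 v(2,): B3->A4 leap 10st
  -> R7 @ bar 7 tick 0 v(3,): B3->A4 leap 10st
  -> R8 @ bar 7 tick 0 v(0, 2): penult P8 not 3rd/6th
  -> R8 @ bar 7 tick 0 v(0, 3): penult P8 not 3rd/6th
  -> R1 @ bar 8 tick 0 v(2, 3): A4/A4 P1 -> B4/B4 P1 similar
  -> R6 @ bar 8 tick 3 v(0, 2): closes on M3
  -> R6 @ bar 8 tick 3 v(0, 3): closes on M3

(0, 0, R5, (0, 2))
(0, 0, R5, (0, 3))
(1, 0, R3, (1, 2))
(1, 1, R3, (1, 2))
(1, 2, R3, (1, 2))
(1, 3, R3, (1, 2))
(2, 0, R4, (0, 2))
(3, 0, R2, (0, 1))
(3, 0, R2, (0, 2))
(3, 0, R2, (1, 2))
(4, 0, R1, (0, 2))
(4, 0, R2, (0, 3))
(4, 0, R3, (2, 3))
(4, 0, R7, (3,))
(4, 1, R3, (2, 3))
(4, 2, R3, (2, 3))
(4, 3, R3, (2, 3))
(5, 0, R1, (0, 2))
(5, 0, R3, (2, 3))
(5, 0, R4, (0, 3))
(5, 1, R3, (2, 3))
(5, 2, R3, (2, 3))
(5, 3, R3, (2, 3))
(6, 0, R2, (0, 2))
(6, 0, R2, (0, 3))
(6, 0, R2, (2, 3))
(6, 0, R3, (1, 2))
(6, 0, R7, (3,))
(6, 1, R3, (1, 2))
(6, 2, R3, (1, 2))
(6, 3, R3, (1, 2))
(7, 0, R1, (2, 3))
(7, 0, R2, (0, 2))
(7, 0, R2, (0, 3))
(7, 0, R7, (2,))
(7, 0, R7, (3,))
(7, 0, R8, (0, 2))
(7, 0, R8, (0, 3))
(8, 0, R1, (2, 3))
(8, 3, R6, (0, 2))
(8, 3, R6, (0, 3))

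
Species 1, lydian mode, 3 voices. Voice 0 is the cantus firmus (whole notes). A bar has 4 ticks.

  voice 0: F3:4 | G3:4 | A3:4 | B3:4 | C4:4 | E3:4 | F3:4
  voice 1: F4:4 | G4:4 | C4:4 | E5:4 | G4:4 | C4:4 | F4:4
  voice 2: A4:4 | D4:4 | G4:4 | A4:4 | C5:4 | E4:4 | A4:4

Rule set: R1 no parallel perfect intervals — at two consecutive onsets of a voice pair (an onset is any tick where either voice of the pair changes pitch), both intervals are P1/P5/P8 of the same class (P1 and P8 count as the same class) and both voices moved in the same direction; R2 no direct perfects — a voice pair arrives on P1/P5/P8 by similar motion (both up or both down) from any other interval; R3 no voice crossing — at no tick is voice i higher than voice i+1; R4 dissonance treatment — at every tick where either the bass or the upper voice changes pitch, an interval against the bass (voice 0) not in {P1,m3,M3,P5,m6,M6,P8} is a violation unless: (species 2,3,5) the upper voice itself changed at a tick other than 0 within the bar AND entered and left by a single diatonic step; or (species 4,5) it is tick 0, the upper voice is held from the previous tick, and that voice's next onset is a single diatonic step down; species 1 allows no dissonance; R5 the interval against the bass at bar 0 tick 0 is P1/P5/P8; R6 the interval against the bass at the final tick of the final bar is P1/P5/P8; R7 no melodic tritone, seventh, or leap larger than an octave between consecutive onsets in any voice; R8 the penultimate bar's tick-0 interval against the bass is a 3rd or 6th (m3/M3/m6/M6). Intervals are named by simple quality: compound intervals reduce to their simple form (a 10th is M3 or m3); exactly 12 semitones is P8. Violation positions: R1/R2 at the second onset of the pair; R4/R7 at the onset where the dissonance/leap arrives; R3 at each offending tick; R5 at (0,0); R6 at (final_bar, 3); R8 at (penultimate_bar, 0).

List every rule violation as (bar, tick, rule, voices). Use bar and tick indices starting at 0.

bar 0: v0=F3 v1=F4 v2=A4 downbeat M3
bar 1: v0=G3 v1=G4 v2=D4 downbeat P5
bar 2: v0=A3 v1=C4 v2=G4 downbeat m7
bar 3: v0=B3 v1=E5 v2=A4 downbeat m7
bar 4: v0=C4 v1=G4 v2=C5 downbeat P8
bar 5: v0=E3 v1=C4 v2=E4 downbeat P8
bar 6: v0=F3 v1=F4 v2=A4 downbeat M3
  -> R5 @ bar 0 tick 0 v(0, 2): opens on M3
  -> R1 @ bar 1 tick 0 v(0, 1): F3/F4 P8 -> G3/G4 P8 similar
  -> R3 @ bar 1 tick 0 v(1, 2): G4 above D4
  -> R3 @ bar 1 tick 1 v(1, 2): G4 above D4
  -> R3 @ bar 1 tick 2 v(1, 2): G4 above D4
  -> R3 @ bar 1 tick 3 v(1, 2): G4 above D4
  -> R4 @ bar 2 tick 0 v(0, 2): A3/G4 m7 untreated
  -> R1 @ bar 3 tick 0 v(1, 2): C4/G4 P5 -> E5/A4 P5 similar
  -> R3 @ bar 3 tick 0 v(1, 2): E5 above A4
  -> R4 @ bar 3 tick 0 v(0, 1): B3/E5 P4 untreated
  -> R4 @ bar 3 tick 0 v(0, 2): B3/A4 m7 untreated
  -> R7 @ bar 3 tick 0 v(1,): C4->E5 leap 16st
  -> R3 @ bar 3 tick 1 v(1, 2): E5 above A4
  -> R3 @ bar 3 tick 2 v(1, 2): E5 above A4
  -> R3 @ bar 3 tick 3 v(1, 2): E5 above A4
  -> R2 @ bar 4 tick 0 v(0, 2): B3/A4 m7 -> C4/C5 P8 similar
  -> R1 @ bar 5 tick 0 v(0, 2): C4/C5 P8 -> E3/E4 P8 similar
  -> R8 @ bar 5 tick 0 v(0, 2): penult P8 not 3rd/6th
  -> R2 @ bar 6 tick 0 v(0, 1): E3/C4 m6 -> F3/F4 P8 similar
  -> R6 @ bar 6 tick 3 v(0, 2): closes on M3

(0, 0, R5, (0, 2))
(1, 0, R1, (0, 1))
(1, 0, R3, (1, 2))
(1, 1, R3, (1, 2))
(1, 2, R3, (1, 2))
(1, 3, R3, (1, 2))
(2, 0, R4, (0, 2))
(3, 0, R1, (1, 2))
(3, 0, R3, (1, 2))
(3, 0, R4, (0, 1))
(3, 0, R4, (0, 2))
(3, 0, R7, (1,))
(3, 1, R3, (1, 2))
(3, 2, R3, (1, 2))
(3, 3, R3, (1, 2))
(4, 0, R2, (0, 2))
(5, 0, R1, (0, 2))
(5, 0, R8, (0, 2))
(6, 0, R2, (0, 1))
(6, 3, R6, (0, 2))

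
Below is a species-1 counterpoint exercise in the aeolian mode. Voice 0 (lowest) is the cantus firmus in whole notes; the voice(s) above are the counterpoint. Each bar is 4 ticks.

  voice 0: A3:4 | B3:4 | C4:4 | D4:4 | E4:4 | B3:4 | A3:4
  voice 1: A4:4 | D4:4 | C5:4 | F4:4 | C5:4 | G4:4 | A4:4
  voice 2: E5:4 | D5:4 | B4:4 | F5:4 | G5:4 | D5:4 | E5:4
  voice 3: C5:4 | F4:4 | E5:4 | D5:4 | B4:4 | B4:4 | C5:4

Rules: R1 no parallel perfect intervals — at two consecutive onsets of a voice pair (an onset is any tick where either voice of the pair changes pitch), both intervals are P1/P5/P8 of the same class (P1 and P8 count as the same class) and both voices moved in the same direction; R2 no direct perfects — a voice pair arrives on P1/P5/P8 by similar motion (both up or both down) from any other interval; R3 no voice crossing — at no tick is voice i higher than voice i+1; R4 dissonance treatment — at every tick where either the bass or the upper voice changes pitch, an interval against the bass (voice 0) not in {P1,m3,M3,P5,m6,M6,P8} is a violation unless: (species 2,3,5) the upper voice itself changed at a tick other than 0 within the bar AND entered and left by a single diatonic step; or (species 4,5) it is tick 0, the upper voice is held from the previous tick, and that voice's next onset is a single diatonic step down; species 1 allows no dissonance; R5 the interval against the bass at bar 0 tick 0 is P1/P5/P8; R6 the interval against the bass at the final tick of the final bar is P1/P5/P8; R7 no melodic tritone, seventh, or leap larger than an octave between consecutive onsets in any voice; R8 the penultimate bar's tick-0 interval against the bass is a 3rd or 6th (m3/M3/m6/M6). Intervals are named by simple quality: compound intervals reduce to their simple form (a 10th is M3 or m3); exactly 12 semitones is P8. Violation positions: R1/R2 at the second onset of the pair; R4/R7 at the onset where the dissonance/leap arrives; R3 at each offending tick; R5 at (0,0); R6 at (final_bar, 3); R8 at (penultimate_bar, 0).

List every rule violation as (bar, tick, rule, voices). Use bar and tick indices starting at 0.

(0, 0, R3, (2, 3))
(0, 0, R5, (0, 3))
(0, 1, R3, (2, 3))
(0, 2, R3, (2, 3))
(0, 3, R3, (2, 3))
(1, 0, R2, (1, 2))
(1, 0, R3, (2, 3))
(1, 0, R4, (0, 3))
(1, 1, R3, (2, 3))
(1, 2, R3, (2, 3))
(1, 3, R3, (2, 3))
(2, 0, R2, (0, 1))
(2, 0, R3, (1, 2))
(2, 0, R4, (0, 2))
(2, 0, R7, (1,))
(2, 0, R7, (3,))
(2, 1, R3, (1, 2))
(2, 2, R3, (1, 2))
(2, 3, R3, (1, 2))
(3, 0, R3, (2, 3))
(3, 0, R7, (2,))
(3, 1, R3, (2, 3))
(3, 2, R3, (2, 3))
(3, 3, R3, (2, 3))
(4, 0, R2, (1, 2))
(4, 0, R3, (2, 3))
(4, 1, R3, (2, 3))
(4, 2, R3, (2, 3))
(4, 3, R3, (2, 3))
(5, 0, R1, (1, 2))
(5, 0, R3, (2, 3))
(5, 0, R8, (0, 3))
(5, 1, R3, (2, 3))
(5, 2, R3, (2, 3))
(5, 3, R3, (2, 3))
(6, 0, R1, (1, 2))
(6, 0, R3, (2, 3))
(6, 1, R3, (2, 3))
(6, 2, R3, (2, 3))
(6, 3, R3, (2, 3))
(6, 3, R6, (0, 3))

bar 0: v0=A3 v1=A4 v2=E5 v3=C5 downbeat m3
bar 1: v0=B3 v1=D4 v2=D5 v3=F4 downbeat TT
bar 2: v0=C4 v1=C5 v2=B4 v3=E5 downbeat M3
bar 3: v0=D4 v1=F4 v2=F5 v3=D5 downbeat P8
bar 4: v0=E4 v1=C5 v2=G5 v3=B4 downbeat P5
bar 5: v0=B3 v1=G4 v2=D5 v3=B4 downbeat P8
bar 6: v0=A3 v1=A4 v2=E5 v3=C5 downbeat m3
  -> R3 @ bar 0 tick 0 v(2, 3): E5 above C5
  -> R5 @ bar 0 tick 0 v(0, 3): opens on m3
  -> R3 @ bar 0 tick 1 v(2, 3): E5 above C5
  -> R3 @ bar 0 tick 2 v(2, 3): E5 above C5
  -> R3 @ bar 0 tick 3 v(2, 3): E5 above C5
  -> R2 @ bar 1 tick 0 v(1, 2): A4/E5 P5 -> D4/D5 P8 similar
  -> R3 @ bar 1 tick 0 v(2, 3): D5 above F4
  -> R4 @ bar 1 tick 0 v(0, 3): B3/F4 TT untreated
  -> R3 @ bar 1 tick 1 v(2, 3): D5 above F4
  -> R3 @ bar 1 tick 2 v(2, 3): D5 above F4
  -> R3 @ bar 1 tick 3 v(2, 3): D5 above F4
  -> R2 @ bar 2 tick 0 v(0, 1): B3/D4 m3 -> C4/C5 P8 similar
  -> R3 @ bar 2 tick 0 v(1, 2): C5 above B4
  -> R4 @ bar 2 tick 0 v(0, 2): C4/B4 M7 untreated
  -> R7 @ bar 2 tick 0 v(1,): D4->C5 leap 10st
  -> R7 @ bar 2 tick 0 v(3,): F4->E5 leap 11st
  -> R3 @ bar 2 tick 1 v(1, 2): C5 above B4
  -> R3 @ bar 2 tick 2 v(1, 2): C5 above B4
  -> R3 @ bar 2 tick 3 v(1, 2): C5 above B4
  -> R3 @ bar 3 tick 0 v(2, 3): F5 above D5
  -> R7 @ bar 3 tick 0 v(2,): B4->F5 leap 6st
  -> R3 @ bar 3 tick 1 v(2, 3): F5 above D5
  -> R3 @ bar 3 tick 2 v(2, 3): F5 above D5
  -> R3 @ bar 3 tick 3 v(2, 3): F5 above D5
  -> R2 @ bar 4 tick 0 v(1, 2): F4/F5 P8 -> C5/G5 P5 similar
  -> R3 @ bar 4 tick 0 v(2, 3): G5 above B4
  -> R3 @ bar 4 tick 1 v(2, 3): G5 above B4
  -> R3 @ bar 4 tick 2 v(2, 3): G5 above B4
  -> R3 @ bar 4 tick 3 v(2, 3): G5 above B4
  -> R1 @ bar 5 tick 0 v(1, 2): C5/G5 P5 -> G4/D5 P5 similar
  -> R3 @ bar 5 tick 0 v(2, 3): D5 above B4
  -> R8 @ bar 5 tick 0 v(0, 3): penult P8 not 3rd/6th
  -> R3 @ bar 5 tick 1 v(2, 3): D5 above B4
  -> R3 @ bar 5 tick 2 v(2, 3): D5 above B4
  -> R3 @ bar 5 tick 3 v(2, 3): D5 above B4
  -> R1 @ bar 6 tick 0 v(1, 2): G4/D5 P5 -> A4/E5 P5 similar
  -> R3 @ bar 6 tick 0 v(2, 3): E5 above C5
  -> R3 @ bar 6 tick 1 v(2, 3): E5 above C5
  -> R3 @ bar 6 tick 2 v(2, 3): E5 above C5
  -> R3 @ bar 6 tick 3 v(2, 3): E5 above C5
  -> R6 @ bar 6 tick 3 v(0, 3): closes on m3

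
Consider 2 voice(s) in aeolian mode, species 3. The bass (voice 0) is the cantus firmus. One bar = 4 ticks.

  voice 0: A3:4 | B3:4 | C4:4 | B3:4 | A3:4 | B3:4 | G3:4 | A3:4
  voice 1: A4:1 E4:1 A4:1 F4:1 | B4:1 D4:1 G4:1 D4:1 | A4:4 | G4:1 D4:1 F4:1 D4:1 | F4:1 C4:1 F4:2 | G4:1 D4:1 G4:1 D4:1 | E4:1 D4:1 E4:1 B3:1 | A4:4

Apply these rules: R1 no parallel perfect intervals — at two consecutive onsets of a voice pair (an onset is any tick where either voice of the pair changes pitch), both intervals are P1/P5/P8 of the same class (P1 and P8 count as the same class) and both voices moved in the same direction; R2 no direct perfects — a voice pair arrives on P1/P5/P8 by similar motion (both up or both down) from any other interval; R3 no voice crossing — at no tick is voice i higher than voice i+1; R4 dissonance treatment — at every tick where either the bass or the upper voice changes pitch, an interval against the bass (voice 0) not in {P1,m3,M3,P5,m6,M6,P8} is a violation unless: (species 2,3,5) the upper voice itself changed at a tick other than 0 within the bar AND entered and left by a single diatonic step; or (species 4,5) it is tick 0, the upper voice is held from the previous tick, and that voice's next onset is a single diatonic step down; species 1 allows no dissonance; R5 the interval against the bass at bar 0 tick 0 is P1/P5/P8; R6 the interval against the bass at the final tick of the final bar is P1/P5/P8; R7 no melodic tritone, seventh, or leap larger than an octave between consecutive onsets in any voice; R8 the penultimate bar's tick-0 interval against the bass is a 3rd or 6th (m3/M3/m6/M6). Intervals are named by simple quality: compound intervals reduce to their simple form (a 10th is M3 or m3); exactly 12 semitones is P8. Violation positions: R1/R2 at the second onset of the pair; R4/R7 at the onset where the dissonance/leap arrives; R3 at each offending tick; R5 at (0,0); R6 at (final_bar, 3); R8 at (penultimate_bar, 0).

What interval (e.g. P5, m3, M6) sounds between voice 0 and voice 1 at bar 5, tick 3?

voice 0=B3 voice 1=D4 -> m3

m3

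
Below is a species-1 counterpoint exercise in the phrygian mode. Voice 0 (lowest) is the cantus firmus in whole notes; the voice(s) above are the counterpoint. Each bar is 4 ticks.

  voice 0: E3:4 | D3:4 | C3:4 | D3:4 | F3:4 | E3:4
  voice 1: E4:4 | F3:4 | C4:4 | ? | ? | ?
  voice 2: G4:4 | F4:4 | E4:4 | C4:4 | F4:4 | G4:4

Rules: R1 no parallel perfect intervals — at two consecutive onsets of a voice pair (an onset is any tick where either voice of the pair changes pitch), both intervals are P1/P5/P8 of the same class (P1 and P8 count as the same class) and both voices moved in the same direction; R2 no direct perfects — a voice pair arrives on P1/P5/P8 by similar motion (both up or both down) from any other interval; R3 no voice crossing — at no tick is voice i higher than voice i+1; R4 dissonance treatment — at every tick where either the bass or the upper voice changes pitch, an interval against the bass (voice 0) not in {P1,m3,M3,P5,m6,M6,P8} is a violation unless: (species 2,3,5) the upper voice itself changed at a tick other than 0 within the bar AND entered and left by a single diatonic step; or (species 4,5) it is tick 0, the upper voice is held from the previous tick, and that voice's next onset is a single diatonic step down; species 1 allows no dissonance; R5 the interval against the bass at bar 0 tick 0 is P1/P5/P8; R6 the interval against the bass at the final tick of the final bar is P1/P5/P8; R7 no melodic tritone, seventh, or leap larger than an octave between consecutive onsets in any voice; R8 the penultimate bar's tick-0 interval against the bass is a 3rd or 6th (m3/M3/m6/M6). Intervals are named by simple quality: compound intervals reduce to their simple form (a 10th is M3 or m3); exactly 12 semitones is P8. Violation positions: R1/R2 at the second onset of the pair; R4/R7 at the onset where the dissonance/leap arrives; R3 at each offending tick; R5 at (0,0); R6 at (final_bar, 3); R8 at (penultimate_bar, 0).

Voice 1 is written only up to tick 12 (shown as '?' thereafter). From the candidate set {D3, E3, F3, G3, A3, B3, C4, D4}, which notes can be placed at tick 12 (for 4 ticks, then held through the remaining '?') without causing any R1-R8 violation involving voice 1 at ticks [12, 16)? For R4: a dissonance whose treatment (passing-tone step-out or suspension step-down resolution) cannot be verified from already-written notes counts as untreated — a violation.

D3: violates R7
E3: violates R4
F3: violates R2
G3: violates R4
A3: legal
B3: legal
C4: violates R4
D4: violates R1,R3

{A3, B3}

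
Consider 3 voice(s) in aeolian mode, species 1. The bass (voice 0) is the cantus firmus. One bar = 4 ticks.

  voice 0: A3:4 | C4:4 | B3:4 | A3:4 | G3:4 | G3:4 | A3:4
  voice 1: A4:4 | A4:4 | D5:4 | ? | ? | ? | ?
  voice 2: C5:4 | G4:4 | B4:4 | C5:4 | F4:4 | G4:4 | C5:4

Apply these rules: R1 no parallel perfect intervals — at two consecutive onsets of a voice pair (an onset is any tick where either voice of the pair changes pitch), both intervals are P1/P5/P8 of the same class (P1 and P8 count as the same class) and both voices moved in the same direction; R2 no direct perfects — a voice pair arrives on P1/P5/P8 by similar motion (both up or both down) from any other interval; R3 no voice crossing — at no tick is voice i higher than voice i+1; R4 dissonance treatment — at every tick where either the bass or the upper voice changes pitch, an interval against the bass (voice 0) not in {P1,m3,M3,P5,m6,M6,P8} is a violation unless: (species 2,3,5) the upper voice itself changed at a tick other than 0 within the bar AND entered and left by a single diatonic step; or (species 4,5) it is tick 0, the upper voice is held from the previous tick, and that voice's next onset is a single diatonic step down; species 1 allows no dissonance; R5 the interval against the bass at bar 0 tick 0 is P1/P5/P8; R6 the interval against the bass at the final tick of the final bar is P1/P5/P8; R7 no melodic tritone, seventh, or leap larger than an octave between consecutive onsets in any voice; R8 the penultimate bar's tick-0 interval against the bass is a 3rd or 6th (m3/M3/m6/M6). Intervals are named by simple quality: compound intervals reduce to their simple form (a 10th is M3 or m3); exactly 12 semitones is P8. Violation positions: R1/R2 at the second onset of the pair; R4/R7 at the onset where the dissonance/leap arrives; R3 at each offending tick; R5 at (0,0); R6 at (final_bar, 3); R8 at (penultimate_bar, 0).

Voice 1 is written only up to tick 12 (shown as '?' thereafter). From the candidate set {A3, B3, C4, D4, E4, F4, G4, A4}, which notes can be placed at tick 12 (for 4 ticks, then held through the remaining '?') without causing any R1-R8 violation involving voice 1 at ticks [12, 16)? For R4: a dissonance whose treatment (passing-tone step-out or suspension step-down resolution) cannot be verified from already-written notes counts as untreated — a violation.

{F4}

A3: violates R2,R7
B3: violates R4,R7
C4: violates R7
D4: violates R4
E4: violates R2,R7
F4: legal
G4: violates R4
A4: violates R2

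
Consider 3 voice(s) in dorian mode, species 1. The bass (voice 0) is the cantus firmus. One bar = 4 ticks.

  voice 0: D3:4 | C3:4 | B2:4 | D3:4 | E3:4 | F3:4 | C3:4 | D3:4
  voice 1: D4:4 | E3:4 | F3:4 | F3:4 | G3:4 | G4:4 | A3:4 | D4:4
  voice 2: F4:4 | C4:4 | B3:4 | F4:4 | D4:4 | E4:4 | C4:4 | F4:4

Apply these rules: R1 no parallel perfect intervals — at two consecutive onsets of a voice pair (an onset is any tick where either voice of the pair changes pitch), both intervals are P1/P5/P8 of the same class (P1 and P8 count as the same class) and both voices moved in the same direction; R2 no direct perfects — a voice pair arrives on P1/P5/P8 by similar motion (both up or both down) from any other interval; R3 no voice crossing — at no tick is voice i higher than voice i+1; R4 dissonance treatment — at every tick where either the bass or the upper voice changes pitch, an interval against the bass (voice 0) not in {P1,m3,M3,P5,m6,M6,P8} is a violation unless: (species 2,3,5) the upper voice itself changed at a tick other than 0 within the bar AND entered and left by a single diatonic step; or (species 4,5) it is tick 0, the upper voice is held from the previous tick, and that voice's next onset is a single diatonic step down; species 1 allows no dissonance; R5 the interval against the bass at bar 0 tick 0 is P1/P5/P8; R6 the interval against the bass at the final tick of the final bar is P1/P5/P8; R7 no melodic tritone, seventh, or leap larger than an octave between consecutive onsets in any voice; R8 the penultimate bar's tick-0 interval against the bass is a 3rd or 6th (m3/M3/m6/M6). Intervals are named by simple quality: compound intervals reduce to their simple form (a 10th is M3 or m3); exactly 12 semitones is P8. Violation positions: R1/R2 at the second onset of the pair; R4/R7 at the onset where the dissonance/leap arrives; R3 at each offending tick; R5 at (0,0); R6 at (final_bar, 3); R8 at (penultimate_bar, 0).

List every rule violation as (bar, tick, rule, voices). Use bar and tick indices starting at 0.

(0, 0, R5, (0, 2))
(1, 0, R2, (0, 2))
(1, 0, R7, (1,))
(2, 0, R1, (0, 2))
(2, 0, R4, (0, 1))
(3, 0, R7, (2,))
(4, 0, R4, (0, 2))
(5, 0, R3, (1, 2))
(5, 0, R4, (0, 1))
(5, 0, R4, (0, 2))
(5, 1, R3, (1, 2))
(5, 2, R3, (1, 2))
(5, 3, R3, (1, 2))
(6, 0, R2, (0, 2))
(6, 0, R7, (1,))
(6, 0, R8, (0, 2))
(7, 0, R2, (0, 1))
(7, 3, R6, (0, 2))

bar 0: v0=D3 v1=D4 v2=F4 downbeat m3
bar 1: v0=C3 v1=E3 v2=C4 downbeat P8
bar 2: v0=B2 v1=F3 v2=B3 downbeat P8
bar 3: v0=D3 v1=F3 v2=F4 downbeat m3
bar 4: v0=E3 v1=G3 v2=D4 downbeat m7
bar 5: v0=F3 v1=G4 v2=E4 downbeat M7
bar 6: v0=C3 v1=A3 v2=C4 downbeat P8
bar 7: v0=D3 v1=D4 v2=F4 downbeat m3
  -> R5 @ bar 0 tick 0 v(0, 2): opens on m3
  -> R2 @ bar 1 tick 0 v(0, 2): D3/F4 m3 -> C3/C4 P8 similar
  -> R7 @ bar 1 tick 0 v(1,): D4->E3 leap 10st
  -> R1 @ bar 2 tick 0 v(0, 2): C3/C4 P8 -> B2/B3 P8 similar
  -> R4 @ bar 2 tick 0 v(0, 1): B2/F3 TT untreated
  -> R7 @ bar 3 tick 0 v(2,): B3->F4 leap 6st
  -> R4 @ bar 4 tick 0 v(0, 2): E3/D4 m7 untreated
  -> R3 @ bar 5 tick 0 v(1, 2): G4 above E4
  -> R4 @ bar 5 tick 0 v(0, 1): F3/G4 M2 untreated
  -> R4 @ bar 5 tick 0 v(0, 2): F3/E4 M7 untreated
  -> R3 @ bar 5 tick 1 v(1, 2): G4 above E4
  -> R3 @ bar 5 tick 2 v(1, 2): G4 above E4
  -> R3 @ bar 5 tick 3 v(1, 2): G4 above E4
  -> R2 @ bar 6 tick 0 v(0, 2): F3/E4 M7 -> C3/C4 P8 similar
  -> R7 @ bar 6 tick 0 v(1,): G4->A3 leap 10st
  -> R8 @ bar 6 tick 0 v(0, 2): penult P8 not 3rd/6th
  -> R2 @ bar 7 tick 0 v(0, 1): C3/A3 M6 -> D3/D4 P8 similar
  -> R6 @ bar 7 tick 3 v(0, 2): closes on m3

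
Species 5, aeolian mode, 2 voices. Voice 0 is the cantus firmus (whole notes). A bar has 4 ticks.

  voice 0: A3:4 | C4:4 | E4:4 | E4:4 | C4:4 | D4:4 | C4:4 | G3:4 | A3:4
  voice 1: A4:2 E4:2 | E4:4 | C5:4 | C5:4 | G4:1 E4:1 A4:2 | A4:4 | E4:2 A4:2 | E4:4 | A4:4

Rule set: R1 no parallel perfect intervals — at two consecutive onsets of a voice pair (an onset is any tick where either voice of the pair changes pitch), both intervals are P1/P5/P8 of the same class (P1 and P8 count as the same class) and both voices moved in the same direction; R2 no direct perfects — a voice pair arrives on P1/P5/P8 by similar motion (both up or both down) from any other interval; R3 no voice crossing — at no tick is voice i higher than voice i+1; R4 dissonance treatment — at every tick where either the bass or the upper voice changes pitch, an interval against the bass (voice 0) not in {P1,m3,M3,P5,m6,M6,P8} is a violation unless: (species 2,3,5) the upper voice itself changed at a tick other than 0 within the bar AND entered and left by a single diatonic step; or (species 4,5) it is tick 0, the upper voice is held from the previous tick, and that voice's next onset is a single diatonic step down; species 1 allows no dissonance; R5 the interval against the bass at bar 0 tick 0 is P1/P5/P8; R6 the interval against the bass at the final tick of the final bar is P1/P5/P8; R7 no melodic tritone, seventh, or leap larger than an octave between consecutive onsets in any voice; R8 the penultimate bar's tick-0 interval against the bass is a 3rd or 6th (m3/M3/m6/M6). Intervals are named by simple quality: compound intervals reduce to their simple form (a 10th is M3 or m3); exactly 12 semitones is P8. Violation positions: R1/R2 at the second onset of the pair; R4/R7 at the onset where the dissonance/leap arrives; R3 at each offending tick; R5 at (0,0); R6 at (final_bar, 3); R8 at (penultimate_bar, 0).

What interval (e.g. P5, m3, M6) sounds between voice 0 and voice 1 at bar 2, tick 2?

voice 0=E4 voice 1=C5 -> m6

m6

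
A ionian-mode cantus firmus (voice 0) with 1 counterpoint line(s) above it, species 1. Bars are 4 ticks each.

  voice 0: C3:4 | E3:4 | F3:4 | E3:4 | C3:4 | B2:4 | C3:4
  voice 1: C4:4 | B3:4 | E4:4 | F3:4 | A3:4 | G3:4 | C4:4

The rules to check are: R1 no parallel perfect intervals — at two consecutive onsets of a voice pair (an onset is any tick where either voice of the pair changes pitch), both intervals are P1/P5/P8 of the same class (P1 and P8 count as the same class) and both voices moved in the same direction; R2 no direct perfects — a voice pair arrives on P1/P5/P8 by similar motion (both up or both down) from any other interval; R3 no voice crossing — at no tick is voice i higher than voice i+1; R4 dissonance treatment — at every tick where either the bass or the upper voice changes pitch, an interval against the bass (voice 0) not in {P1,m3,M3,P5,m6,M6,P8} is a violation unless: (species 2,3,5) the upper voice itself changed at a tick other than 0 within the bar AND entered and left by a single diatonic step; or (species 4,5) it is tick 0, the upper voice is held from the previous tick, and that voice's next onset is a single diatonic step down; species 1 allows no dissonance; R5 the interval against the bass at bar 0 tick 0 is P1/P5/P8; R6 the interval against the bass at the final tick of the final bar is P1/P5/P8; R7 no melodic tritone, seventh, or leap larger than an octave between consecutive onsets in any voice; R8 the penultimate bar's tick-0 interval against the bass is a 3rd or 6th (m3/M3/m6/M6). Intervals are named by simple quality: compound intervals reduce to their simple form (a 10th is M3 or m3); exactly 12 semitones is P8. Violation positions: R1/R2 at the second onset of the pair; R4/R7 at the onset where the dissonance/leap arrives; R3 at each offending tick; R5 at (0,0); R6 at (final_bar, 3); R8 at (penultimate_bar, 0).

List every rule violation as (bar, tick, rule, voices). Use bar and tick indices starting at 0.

(2, 0, R4, (0, 1))
(3, 0, R4, (0, 1))
(3, 0, R7, (1,))
(6, 0, R2, (0, 1))

bar 0: v0=C3 v1=C4 downbeat P8
bar 1: v0=E3 v1=B3 downbeat P5
bar 2: v0=F3 v1=E4 downbeat M7
bar 3: v0=E3 v1=F3 downbeat m2
bar 4: v0=C3 v1=A3 downbeat M6
bar 5: v0=B2 v1=G3 downbeat m6
bar 6: v0=C3 v1=C4 downbeat P8
  -> R4 @ bar 2 tick 0 v(0, 1): F3/E4 M7 untreated
  -> R4 @ bar 3 tick 0 v(0, 1): E3/F3 m2 untreated
  -> R7 @ bar 3 tick 0 v(1,): E4->F3 leap 11st
  -> R2 @ bar 6 tick 0 v(0, 1): B2/G3 m6 -> C3/C4 P8 similar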